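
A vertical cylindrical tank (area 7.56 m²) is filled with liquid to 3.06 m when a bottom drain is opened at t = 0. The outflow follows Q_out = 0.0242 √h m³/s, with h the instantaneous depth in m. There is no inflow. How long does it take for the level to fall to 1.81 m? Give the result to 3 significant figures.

A dh/dt = −Q_out = −0.0242 √h.
This is separable: 2 d(√h)/dt = −0.0242/A, so √h = √h₀ − (0.0242/(2A)) t.
t = 2A(√h₀ − √h)/0.0242 = 2·7.56·(√3.06 − √1.81)/0.0242
  = 15.120 × (1.7493 − 1.3454) / 0.0242 = 252.37 s.

252 s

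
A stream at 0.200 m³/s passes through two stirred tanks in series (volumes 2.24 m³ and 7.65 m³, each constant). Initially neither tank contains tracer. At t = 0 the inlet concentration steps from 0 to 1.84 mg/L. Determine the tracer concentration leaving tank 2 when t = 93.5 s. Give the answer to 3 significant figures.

Time constants: τᵢ = Vᵢ/Q for each well-mixed tank.
τ₁ = 2.24/0.200 = 11.200 s; τ₂ = 7.65/0.200 = 38.250 s.
Solving the cascade with C₁(0)=C₂(0)=0 gives C₂(t) = C_in[1 − (τ₁ e^(−t/τ₁) − τ₂ e^(−t/τ₂))/(τ₁ − τ₂)].
At t = 93.5: e^(−t/τ₁) = 0.00023682, e^(−t/τ₂) = 0.086774.
C₂ = 1.84·[1 − (11.200·0.00023682 − 38.250·0.086774)/(-27.050)] = 1.84·0.87739 = 1.6144 mg/L.

1.61 mg/L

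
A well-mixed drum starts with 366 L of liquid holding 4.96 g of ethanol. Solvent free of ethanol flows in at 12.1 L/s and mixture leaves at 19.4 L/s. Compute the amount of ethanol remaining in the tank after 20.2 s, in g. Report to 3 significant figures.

Let m(t) be the amount of ethanol. Volume: V(t) = V₀ + (Q_in − Q_out) t = 366 − 7.3000 t; V(20.2) = 218.54 L.
No ethanol enters, so dm/dt = −Q_out · (m/V).
Separate: dm/m = −Q_out dt/V(t) ⇒ ln(m/m₀) = −(Q_out/(Q_in−Q_out)) ln(V/V₀).
m = m₀ (V₀/V)^(Q_out/(Q_in−Q_out)) = 4.96 × (366/218.54)^(-2.6575) = 1.2599 g.

1.26 g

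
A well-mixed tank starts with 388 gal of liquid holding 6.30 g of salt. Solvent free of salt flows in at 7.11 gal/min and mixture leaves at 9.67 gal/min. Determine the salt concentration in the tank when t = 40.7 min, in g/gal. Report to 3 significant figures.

Total volume: dV/dt = Q_in − Q_out = -2.5600 gal/min, so V(t) = 388 − 2.5600 t and V(40.7) = 283.81 gal.
No salt enters, so dm/dt = −Q_out · (m/V).
dm/m = −Q_out dt/(V₀ − 2.5600 t); integrating gives ln(m/m₀) = −(Q_out/(Q_in−Q_out)) ln(V/V₀).
m = m₀ (V₀/V)^(Q_out/(Q_in−Q_out)) = 6.30 × (388/283.81)^(-3.7773) = 1.9335 g.
C = m/V = 1.9335/283.81 = 0.0068128 g/gal.

0.00681 g/gal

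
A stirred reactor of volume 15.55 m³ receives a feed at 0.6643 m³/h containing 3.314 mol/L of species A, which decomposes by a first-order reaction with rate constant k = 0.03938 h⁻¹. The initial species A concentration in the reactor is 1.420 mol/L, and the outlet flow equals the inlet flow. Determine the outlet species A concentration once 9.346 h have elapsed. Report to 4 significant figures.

Accumulation = in − out − consumed: V dC/dt = Q C_in − Q C − k V C.
dC/dt = (Q/V) C_in − (Q/V + k) C; effective rate a = Q/V + k = 0.0427203 + 0.03938 = 0.0821003 h⁻¹.
C_ss = Q C_in/(Q + kV) = 1.72442 mol/L; C(t) = C_ss + (C₀ − C_ss) e^(−a t).
C(9.346) = 1.72442 + (-0.304415)·e^(−0.0821003·9.346) = 1.72442 + (-0.304415)·0.464261 = 1.58309 mol/L.

1.583 mol/L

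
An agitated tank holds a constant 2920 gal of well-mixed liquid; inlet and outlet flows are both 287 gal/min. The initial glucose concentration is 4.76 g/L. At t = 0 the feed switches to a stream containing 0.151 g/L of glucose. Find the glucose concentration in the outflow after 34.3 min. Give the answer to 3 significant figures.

0.309 g/L

Transient balance on the dissolved component: V dC/dt = Q(C_in − C).
Rewrite as dC/dt + C/τ = C_in/τ, τ = V/Q = 10.174 min.
C approaches C_in exponentially: C(t) = C_in + (C₀ − C_in) e^(−t/τ).
C(34.3) = 0.151 + (4.76 − 0.151)·e^(−34.3/10.174) = 0.151 + (4.6090)·0.034346 = 0.30930 g/L.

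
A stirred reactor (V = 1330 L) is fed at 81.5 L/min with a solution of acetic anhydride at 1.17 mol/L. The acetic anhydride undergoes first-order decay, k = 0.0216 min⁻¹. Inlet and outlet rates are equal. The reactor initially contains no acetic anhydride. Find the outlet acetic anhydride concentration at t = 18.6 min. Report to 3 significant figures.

0.680 mol/L

Accumulation = in − out − consumed: V dC/dt = Q C_in − Q C − k V C.
dC/dt = (Q/V) C_in − (Q/V + k) C; effective rate a = Q/V + k = 0.061278 + 0.0216 = 0.082878 min⁻¹.
C_ss = Q C_in/(Q + kV) = 0.86507 mol/L; C(t) = C_ss + (C₀ − C_ss) e^(−a t).
C(18.6) = 0.86507 + (-0.86507)·e^(−0.082878·18.6) = 0.86507 + (-0.86507)·0.21405 = 0.67990 mol/L.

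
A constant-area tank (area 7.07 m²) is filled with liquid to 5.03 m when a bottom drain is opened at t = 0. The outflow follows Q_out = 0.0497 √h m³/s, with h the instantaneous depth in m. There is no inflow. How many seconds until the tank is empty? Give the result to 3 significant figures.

638 s

Volume balance on the tank: A dh/dt = −0.0497 √h.
This is separable: 2 d(√h)/dt = −0.0497/A, so √h = √h₀ − (0.0497/(2A)) t.
Set h = 0: 2√h₀ = (0.0497/A) t_empty ⇒ t_empty = 2A√h₀/0.0497.
t_empty = 2·7.07·√5.03/0.0497 = 14.140·2.2428/0.0497 = 638.08 s.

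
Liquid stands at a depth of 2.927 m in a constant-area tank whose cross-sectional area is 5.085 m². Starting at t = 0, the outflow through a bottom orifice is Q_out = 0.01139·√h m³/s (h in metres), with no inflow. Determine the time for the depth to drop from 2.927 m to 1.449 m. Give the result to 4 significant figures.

452.8 s

A dh/dt = −Q_out = −0.01139 √h.
Separate and integrate: 2(√h − √h₀) = −(0.01139/A) t.
t = 2A(√h₀ − √h)/0.01139 = 2·5.085·(√2.927 − √1.449)/0.01139
  = 10.1700 × (1.71085 − 1.20374) / 0.01139 = 452.787 s.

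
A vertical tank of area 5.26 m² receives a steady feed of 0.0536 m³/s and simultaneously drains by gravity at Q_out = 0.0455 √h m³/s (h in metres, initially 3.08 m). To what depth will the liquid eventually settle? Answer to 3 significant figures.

1.39 m

A dh/dt = Q_in − 0.0455 √h. Steady state requires inflow = outflow:
Q_in = 0.0455 √h_ss ⇒ √h_ss = 0.0536/0.0455 = 1.1780.
h_ss = 1.1780² = 1.3877 m. (Since h₀ = 3.08 m > h_ss, the level will fall toward this value.)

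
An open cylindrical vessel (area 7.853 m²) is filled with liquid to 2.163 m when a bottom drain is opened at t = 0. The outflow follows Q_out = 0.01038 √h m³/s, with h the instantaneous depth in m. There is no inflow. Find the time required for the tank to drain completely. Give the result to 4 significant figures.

With no inflow, A dh/dt = −0.01038 √h.
Separate and integrate: 2(√h − √h₀) = −(0.01038/A) t.
Set h = 0: 2√h₀ = (0.01038/A) t_empty ⇒ t_empty = 2A√h₀/0.01038.
t_empty = 2·7.853·√2.163/0.01038 = 15.7060·1.47071/0.01038 = 2225.34 s.

2225 s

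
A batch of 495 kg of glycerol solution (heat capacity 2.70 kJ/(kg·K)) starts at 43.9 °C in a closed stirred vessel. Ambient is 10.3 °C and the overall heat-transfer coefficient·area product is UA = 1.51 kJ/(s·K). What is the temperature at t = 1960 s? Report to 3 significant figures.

Lumped-capacitance energy balance: M c_p dT/dt = UA(T_amb − T).
dT/dt = (T_ss − T)/τ with T_ss = T_amb = 10.300 °C, τ = M c_p/UA = 495·2.70/1.51 = 885.10 s.
T approaches T_ss exponentially: T(t) = T_ss + (T₀ − T_ss) e^(−t/τ).
T(1960) = 10.300 + (33.600)·0.10921 = 13.970 °C.

14.0 °C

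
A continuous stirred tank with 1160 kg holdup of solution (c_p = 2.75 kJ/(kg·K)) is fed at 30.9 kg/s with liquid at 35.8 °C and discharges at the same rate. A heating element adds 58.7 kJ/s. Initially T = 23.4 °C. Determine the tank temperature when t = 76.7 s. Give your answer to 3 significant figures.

34.8 °C

M c_p dT/dt = ṁ c_p (T_in − T) + Q̇.
τ = M/ṁ = 37.540 s; T_ss = T_in + Q̇/(ṁ c_p) = 35.8 + 58.7/(30.9·2.75) = 36.491 °C.
This is linear first-order; T(t) = T_ss + (T₀ − T_ss) e^(−t/τ).
T(76.7) = 36.491 + (-13.091)·e^(−76.7/37.540) = 36.491 + (-13.091)·0.12962 = 34.794 °C.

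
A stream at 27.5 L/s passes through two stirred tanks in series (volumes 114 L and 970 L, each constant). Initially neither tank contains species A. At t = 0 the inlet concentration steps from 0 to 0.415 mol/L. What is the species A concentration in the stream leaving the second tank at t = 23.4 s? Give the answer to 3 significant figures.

Species balance on tank i: dCᵢ/dt = (Cᵢ₋₁ − Cᵢ)/τᵢ with τᵢ = Vᵢ/Q.
τ₁ = 114/27.5 = 4.1455 s; τ₂ = 970/27.5 = 35.273 s.
Tank 1: C₁ = C_in(1 − e^(−t/τ₁)). Tank 2 (τ₁ ≠ τ₂): C₂ = C_in[1 − (τ₁ e^(−t/τ₁) − τ₂ e^(−t/τ₂))/(τ₁ − τ₂)].
At t = 23.4: e^(−t/τ₁) = 0.0035361, e^(−t/τ₂) = 0.51510.
C₂ = 0.415·[1 − (4.1455·0.0035361 − 35.273·0.51510)/(-31.127)] = 0.415·0.41678 = 0.17296 mol/L.

0.173 mol/L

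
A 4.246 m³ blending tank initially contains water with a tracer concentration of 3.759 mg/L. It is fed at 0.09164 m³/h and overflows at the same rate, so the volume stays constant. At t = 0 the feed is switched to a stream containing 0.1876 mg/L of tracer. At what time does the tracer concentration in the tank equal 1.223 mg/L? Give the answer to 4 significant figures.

Species balance: V dC/dt = Q(C_in − C) ⇒ τ = V/Q = 46.3335 h.
C(t) = C_in + (C₀ − C_in) e^(−t/τ). Set C = 1.223 and solve for t:
e^(−t/τ) = (C − C_in)/(C₀ − C_in) = (1.223 − 0.1876)/(3.759 − 0.1876) = 0.289914
t = −τ ln(…) = 46.3335 × 1.23817 = 57.3687 h.

57.37 h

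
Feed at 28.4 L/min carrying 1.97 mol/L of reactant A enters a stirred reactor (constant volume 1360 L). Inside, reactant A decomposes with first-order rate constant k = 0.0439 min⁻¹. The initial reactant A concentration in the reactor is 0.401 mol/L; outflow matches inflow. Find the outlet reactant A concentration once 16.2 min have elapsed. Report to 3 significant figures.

0.553 mol/L

V dC/dt = Q(C_in − C) − k V C.
This is linear with rate a = Q/V + k = 0.064782 min⁻¹.
C_ss = Q C_in/(Q + kV) = 0.63502 mol/L; C(t) = C_ss + (C₀ − C_ss) e^(−a t).
C(16.2) = 0.63502 + (-0.23402)·e^(−0.064782·16.2) = 0.63502 + (-0.23402)·0.35012 = 0.55309 mol/L.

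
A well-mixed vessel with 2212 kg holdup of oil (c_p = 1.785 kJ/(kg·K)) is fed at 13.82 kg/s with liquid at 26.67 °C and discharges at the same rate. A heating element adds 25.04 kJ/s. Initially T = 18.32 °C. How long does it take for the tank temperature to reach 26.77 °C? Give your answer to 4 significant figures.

372.3 s

First-law balance (no shaft work): M c_p dT/dt = ṁ c_p (T_in − T) + 25.04.
τ = M/ṁ = 160.058 s; T_ss = T_in + Q̇/(ṁ c_p) = 27.6851 °C.
T(t) = T_ss + (T₀ − T_ss) e^(−t/τ). Set T = 26.77:
e^(−t/τ) = (26.77 − 27.6851)/(18.32 − 27.6851) = 0.0977092
t = −160.058 · ln(0.0977092) = 372.256 s.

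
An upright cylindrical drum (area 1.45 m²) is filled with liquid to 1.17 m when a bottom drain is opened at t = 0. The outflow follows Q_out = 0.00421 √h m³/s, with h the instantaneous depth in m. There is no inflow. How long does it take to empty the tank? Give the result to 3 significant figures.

745 s

A dh/dt = −Q_out = −0.00421 √h.
This is separable: 2 d(√h)/dt = −0.00421/A, so √h = √h₀ − (0.00421/(2A)) t.
Tank is empty when √h = 0: t_empty = 2A√h₀/0.00421.
t_empty = 2·1.45·√1.17/0.00421 = 2.9000·1.0817/0.00421 = 745.09 s.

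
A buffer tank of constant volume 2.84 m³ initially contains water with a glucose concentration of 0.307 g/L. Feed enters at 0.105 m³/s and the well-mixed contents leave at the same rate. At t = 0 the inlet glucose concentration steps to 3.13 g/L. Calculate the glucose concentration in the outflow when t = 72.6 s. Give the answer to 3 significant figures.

Unsteady species balance (constant V, well mixed): V dC/dt = Q(C_in − C).
Time constant τ = V/Q = 2.84/0.105 = 27.048 s.
Solution: C(t) = C_in + (C₀ − C_in) e^(−t/τ).
C(72.6) = 3.13 + (0.307 − 3.13)·e^(−72.6/27.048) = 3.13 + (-2.8230)·0.068279 = 2.9372 g/L.

2.94 g/L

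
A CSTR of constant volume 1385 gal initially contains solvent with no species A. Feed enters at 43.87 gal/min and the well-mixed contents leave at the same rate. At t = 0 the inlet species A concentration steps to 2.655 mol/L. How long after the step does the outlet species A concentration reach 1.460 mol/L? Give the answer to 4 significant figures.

Species balance on the tank: V dC/dt = Q(C_in − C), so τ = V/Q = 31.5705 min.
C(t) = C_in + (C₀ − C_in) e^(−t/τ). Set C = 1.460 and solve for t:
e^(−t/τ) = (C − C_in)/(C₀ − C_in) = (1.460 − 2.655)/(0 − 2.655) = 0.450094
t = −τ ln(…) = 31.5705 × 0.798298 = 25.2027 min.

25.20 min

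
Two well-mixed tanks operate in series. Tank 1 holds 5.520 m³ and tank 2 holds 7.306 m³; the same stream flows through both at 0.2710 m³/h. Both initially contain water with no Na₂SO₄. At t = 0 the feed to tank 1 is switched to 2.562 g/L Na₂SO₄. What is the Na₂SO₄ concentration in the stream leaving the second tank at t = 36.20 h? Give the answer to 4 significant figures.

1.164 g/L

Each tank obeys Vᵢ dCᵢ/dt = Q(Cᵢ₋₁ − Cᵢ), so τᵢ = Vᵢ/Q.
τ₁ = 5.520/0.2710 = 20.3690 h; τ₂ = 7.306/0.2710 = 26.9594 h.
Solving the cascade with C₁(0)=C₂(0)=0 gives C₂(t) = C_in[1 − (τ₁ e^(−t/τ₁) − τ₂ e^(−t/τ₂))/(τ₁ − τ₂)].
At t = 36.20: e^(−t/τ₁) = 0.169109, e^(−t/τ₂) = 0.261124.
C₂ = 2.562·[1 − (20.3690·0.169109 − 26.9594·0.261124)/(-6.59041)] = 2.562·0.454485 = 1.16439 g/L.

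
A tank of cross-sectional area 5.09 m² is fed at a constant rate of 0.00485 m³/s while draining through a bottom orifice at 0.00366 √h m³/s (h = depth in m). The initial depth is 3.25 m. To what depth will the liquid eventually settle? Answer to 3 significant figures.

A dh/dt = Q_in − 0.00366 √h. Steady state requires inflow = outflow:
Q_in = 0.00366 √h_ss ⇒ √h_ss = 0.00485/0.00366 = 1.3251.
h_ss = 1.3251² = 1.7560 m. (Since h₀ = 3.25 m > h_ss, the level will fall toward this value.)

1.76 m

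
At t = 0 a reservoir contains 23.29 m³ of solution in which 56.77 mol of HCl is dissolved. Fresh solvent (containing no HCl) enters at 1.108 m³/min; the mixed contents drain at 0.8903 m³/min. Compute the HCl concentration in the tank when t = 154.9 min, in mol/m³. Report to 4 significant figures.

0.02559 mol/m³

Total volume: dV/dt = Q_in − Q_out = 0.217700 m³/min, so V(t) = 23.29 + 0.217700 t and V(154.9) = 57.0117 m³.
Solute balance: dm/dt = 0 − Q_out C = −Q_out m/V(t).
dm/m = −Q_out dt/(V₀ + 0.217700 t); integrating gives ln(m/m₀) = −(Q_out/(Q_in−Q_out)) ln(V/V₀).
m = m₀ (V₀/V)^(Q_out/(Q_in−Q_out)) = 56.77 × (23.29/57.0117)^(4.08957) = 1.45920 mol.
C = m/V = 1.45920/57.0117 = 0.0255947 mol/m³.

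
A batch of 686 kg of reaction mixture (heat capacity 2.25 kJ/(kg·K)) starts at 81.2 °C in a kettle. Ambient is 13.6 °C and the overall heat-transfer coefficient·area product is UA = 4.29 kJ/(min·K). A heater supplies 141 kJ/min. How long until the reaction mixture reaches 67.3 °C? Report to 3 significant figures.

184 min

M c_p dT/dt = −UA(T − T_amb) + Q̇.
τ = M c_p/UA = 359.79 min; T_ss = T_amb + Q̇/UA = 13.6 + 141/4.29 = 46.467 °C.
T(t) = T_ss + (T₀ − T_ss)e^(−t/τ); set T = 67.3:
t = −τ ln[(T − T_ss)/(T₀ − T_ss)] = −359.79 · ln(0.59980) = 183.91 min.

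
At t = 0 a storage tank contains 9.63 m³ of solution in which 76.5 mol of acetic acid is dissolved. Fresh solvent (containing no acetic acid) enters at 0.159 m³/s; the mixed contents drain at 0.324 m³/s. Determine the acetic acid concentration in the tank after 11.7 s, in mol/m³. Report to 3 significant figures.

6.40 mol/m³

Total volume: dV/dt = Q_in − Q_out = -0.16500 m³/s, so V(t) = 9.63 − 0.16500 t and V(11.7) = 7.6995 m³.
Solute balance: dm/dt = 0 − Q_out C = −Q_out m/V(t).
Separate: dm/m = −Q_out dt/V(t) ⇒ ln(m/m₀) = −(Q_out/(Q_in−Q_out)) ln(V/V₀).
m = m₀ (V₀/V)^(Q_out/(Q_in−Q_out)) = 76.5 × (9.63/7.6995)^(-1.9636) = 49.302 mol.
C = m/V = 49.302/7.6995 = 6.4033 mol/m³.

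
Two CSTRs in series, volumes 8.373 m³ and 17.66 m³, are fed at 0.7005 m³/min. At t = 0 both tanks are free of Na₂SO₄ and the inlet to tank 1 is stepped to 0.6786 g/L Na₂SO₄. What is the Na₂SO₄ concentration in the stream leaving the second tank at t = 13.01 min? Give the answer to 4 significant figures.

0.1144 g/L

Species balance on tank i: dCᵢ/dt = (Cᵢ₋₁ − Cᵢ)/τᵢ with τᵢ = Vᵢ/Q.
τ₁ = 8.373/0.7005 = 11.9529 min; τ₂ = 17.66/0.7005 = 25.2106 min.
Tank 1: C₁ = C_in(1 − e^(−t/τ₁)). Tank 2 (τ₁ ≠ τ₂): C₂ = C_in[1 − (τ₁ e^(−t/τ₁) − τ₂ e^(−t/τ₂))/(τ₁ − τ₂)].
At t = 13.01: e^(−t/τ₁) = 0.336742, e^(−t/τ₂) = 0.596871.
C₂ = 0.6786·[1 − (11.9529·0.336742 − 25.2106·0.596871)/(-13.2577)] = 0.6786·0.168600 = 0.114412 g/L.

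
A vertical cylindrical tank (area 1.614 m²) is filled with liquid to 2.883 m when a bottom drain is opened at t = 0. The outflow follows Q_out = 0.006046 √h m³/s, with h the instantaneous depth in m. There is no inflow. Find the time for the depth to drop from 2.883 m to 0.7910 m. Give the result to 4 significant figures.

431.7 s

With no inflow, A dh/dt = −0.006046 √h.
This is separable: 2 d(√h)/dt = −0.006046/A, so √h = √h₀ − (0.006046/(2A)) t.
t = 2A(√h₀ − √h)/0.006046 = 2·1.614·(√2.883 − √0.7910)/0.006046
  = 3.22800 × (1.69794 − 0.889382) / 0.006046 = 431.695 s.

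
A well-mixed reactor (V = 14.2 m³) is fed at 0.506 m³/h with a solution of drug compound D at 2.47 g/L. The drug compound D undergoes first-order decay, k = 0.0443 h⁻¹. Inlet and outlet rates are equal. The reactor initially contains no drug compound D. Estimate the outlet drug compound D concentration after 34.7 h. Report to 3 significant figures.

V dC/dt = Q(C_in − C) − k V C.
dC/dt = (Q/V) C_in − (Q/V + k) C; effective rate a = Q/V + k = 0.035634 + 0.0443 = 0.079934 h⁻¹.
C_ss = Q C_in/(Q + kV) = 1.1011 g/L; C(t) = C_ss + (C₀ − C_ss) e^(−a t).
C(34.7) = 1.1011 + (-1.1011)·e^(−0.079934·34.7) = 1.1011 + (-1.1011)·0.062430 = 1.0324 g/L.

1.03 g/L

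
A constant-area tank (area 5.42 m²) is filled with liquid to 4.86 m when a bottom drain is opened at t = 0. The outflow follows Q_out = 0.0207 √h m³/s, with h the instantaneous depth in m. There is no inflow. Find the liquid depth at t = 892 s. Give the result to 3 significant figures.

0.251 m

Volume balance on the tank: A dh/dt = −0.0207 √h.
Separate and integrate: 2(√h − √h₀) = −(0.0207/A) t.
√h = √4.86 − 0.0207·892/(2·5.42) = 2.2045 − 1.7034 = 0.50118.
h = 0.50118² = 0.25118 m.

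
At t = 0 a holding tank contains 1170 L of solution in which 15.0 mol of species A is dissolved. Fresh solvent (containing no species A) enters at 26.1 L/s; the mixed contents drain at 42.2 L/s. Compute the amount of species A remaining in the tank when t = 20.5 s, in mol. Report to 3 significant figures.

6.29 mol

Total volume: dV/dt = Q_in − Q_out = -16.100 L/s, so V(t) = 1170 − 16.100 t and V(20.5) = 839.95 L.
Solute balance: dm/dt = 0 − Q_out C = −Q_out m/V(t).
dm/m = −Q_out dt/(V₀ − 16.100 t); integrating gives ln(m/m₀) = −(Q_out/(Q_in−Q_out)) ln(V/V₀).
m = m₀ (V₀/V)^(Q_out/(Q_in−Q_out)) = 15.0 × (1170/839.95)^(-2.6211) = 6.2926 mol.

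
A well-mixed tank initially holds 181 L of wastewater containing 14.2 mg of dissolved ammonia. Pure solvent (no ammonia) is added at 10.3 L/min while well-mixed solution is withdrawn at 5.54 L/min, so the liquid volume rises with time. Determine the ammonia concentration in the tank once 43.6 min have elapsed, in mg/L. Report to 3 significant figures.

Let m(t) be the amount of ammonia. Volume: V(t) = V₀ + (Q_in − Q_out) t = 181 + 4.7600 t; V(43.6) = 388.54 L.
Species balance (pure solvent in): dm/dt = −Q_out · m/V(t).
Separate: dm/m = −Q_out dt/V(t) ⇒ ln(m/m₀) = −(Q_out/(Q_in−Q_out)) ln(V/V₀).
m = m₀ (V₀/V)^(Q_out/(Q_in−Q_out)) = 14.2 × (181/388.54)^(1.1639) = 5.8368 mg.
C = m/V = 5.8368/388.54 = 0.015022 mg/L.

0.0150 mg/L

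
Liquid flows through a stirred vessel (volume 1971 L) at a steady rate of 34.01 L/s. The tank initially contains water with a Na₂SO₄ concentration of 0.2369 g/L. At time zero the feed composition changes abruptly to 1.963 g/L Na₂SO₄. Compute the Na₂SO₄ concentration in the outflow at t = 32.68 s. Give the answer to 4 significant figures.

0.9809 g/L

Accumulation = in − out for the solute gives V dC/dt = Q(C_in − C).
Time constant τ = V/Q = 1971/34.01 = 57.9535 s.
Solution: C(t) = C_in + (C₀ − C_in) e^(−t/τ).
C(32.68) = 1.963 + (0.2369 − 1.963)·e^(−32.68/57.9535) = 1.963 + (-1.72610)·0.568986 = 0.980874 g/L.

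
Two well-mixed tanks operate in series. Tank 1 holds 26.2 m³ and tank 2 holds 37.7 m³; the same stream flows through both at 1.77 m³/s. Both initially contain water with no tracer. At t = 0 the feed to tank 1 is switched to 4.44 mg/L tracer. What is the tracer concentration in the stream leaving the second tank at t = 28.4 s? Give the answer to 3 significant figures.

2.09 mg/L

Species balance on tank i: dCᵢ/dt = (Cᵢ₋₁ − Cᵢ)/τᵢ with τᵢ = Vᵢ/Q.
τ₁ = 26.2/1.77 = 14.802 s; τ₂ = 37.7/1.77 = 21.299 s.
Solving the cascade with C₁(0)=C₂(0)=0 gives C₂(t) = C_in[1 − (τ₁ e^(−t/τ₁) − τ₂ e^(−t/τ₂))/(τ₁ − τ₂)].
At t = 28.4: e^(−t/τ₁) = 0.14681, e^(−t/τ₂) = 0.26359.
C₂ = 4.44·[1 − (14.802·0.14681 − 21.299·0.26359)/(-6.4972)] = 4.44·0.47036 = 2.0884 mg/L.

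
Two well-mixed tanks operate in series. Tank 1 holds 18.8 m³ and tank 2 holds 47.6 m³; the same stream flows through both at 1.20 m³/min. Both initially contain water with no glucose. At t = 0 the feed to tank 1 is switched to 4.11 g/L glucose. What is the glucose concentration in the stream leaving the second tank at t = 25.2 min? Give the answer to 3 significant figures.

Time constants: τᵢ = Vᵢ/Q for each well-mixed tank.
τ₁ = 18.8/1.20 = 15.667 min; τ₂ = 47.6/1.20 = 39.667 min.
Solving the cascade with C₁(0)=C₂(0)=0 gives C₂(t) = C_in[1 − (τ₁ e^(−t/τ₁) − τ₂ e^(−t/τ₂))/(τ₁ − τ₂)].
At t = 25.2: e^(−t/τ₁) = 0.20019, e^(−t/τ₂) = 0.52978.
C₂ = 4.11·[1 − (15.667·0.20019 − 39.667·0.52978)/(-24.000)] = 4.11·0.25507 = 1.0483 g/L.

1.05 g/L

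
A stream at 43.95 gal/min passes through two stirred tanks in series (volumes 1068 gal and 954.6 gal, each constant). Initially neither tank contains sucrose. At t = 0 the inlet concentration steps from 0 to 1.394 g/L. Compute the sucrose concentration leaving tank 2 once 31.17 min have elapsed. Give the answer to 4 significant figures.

0.5476 g/L

Species balance on tank i: dCᵢ/dt = (Cᵢ₋₁ − Cᵢ)/τᵢ with τᵢ = Vᵢ/Q.
τ₁ = 1068/43.95 = 24.3003 min; τ₂ = 954.6/43.95 = 21.7201 min.
Tank 1: C₁ = C_in(1 − e^(−t/τ₁)). Tank 2 (τ₁ ≠ τ₂): C₂ = C_in[1 − (τ₁ e^(−t/τ₁) − τ₂ e^(−t/τ₂))/(τ₁ − τ₂)].
At t = 31.17: e^(−t/τ₁) = 0.277288, e^(−t/τ₂) = 0.238098.
C₂ = 1.394·[1 − (24.3003·0.277288 − 21.7201·0.238098)/(2.58020)] = 1.394·0.392808 = 0.547574 g/L.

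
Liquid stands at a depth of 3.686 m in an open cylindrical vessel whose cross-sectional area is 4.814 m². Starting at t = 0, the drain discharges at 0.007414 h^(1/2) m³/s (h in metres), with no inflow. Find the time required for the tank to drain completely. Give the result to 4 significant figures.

2493 s

With no inflow, A dh/dt = −0.007414 √h.
This is separable: 2 d(√h)/dt = −0.007414/A, so √h = √h₀ − (0.007414/(2A)) t.
Set h = 0: 2√h₀ = (0.007414/A) t_empty ⇒ t_empty = 2A√h₀/0.007414.
t_empty = 2·4.814·√3.686/0.007414 = 9.62800·1.91990/0.007414 = 2493.22 s.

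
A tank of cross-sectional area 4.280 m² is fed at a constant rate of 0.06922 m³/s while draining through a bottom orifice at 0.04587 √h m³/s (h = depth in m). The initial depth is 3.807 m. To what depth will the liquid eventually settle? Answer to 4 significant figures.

Level balance: A dh/dt = 0.06922 − 0.04587 √h. Setting dh/dt = 0:
Q_in = 0.04587 √h_ss ⇒ √h_ss = 0.06922/0.04587 = 1.50905.
h_ss = 1.50905² = 2.27722 m. (Since h₀ = 3.807 m > h_ss, the level will fall toward this value.)

2.277 m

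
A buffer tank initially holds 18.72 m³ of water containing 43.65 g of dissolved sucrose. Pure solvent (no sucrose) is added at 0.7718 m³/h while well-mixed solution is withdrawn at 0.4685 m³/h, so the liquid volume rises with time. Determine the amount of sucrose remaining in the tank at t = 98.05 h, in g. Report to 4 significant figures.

10.04 g

Total volume: dV/dt = Q_in − Q_out = 0.303300 m³/h, so V(t) = 18.72 + 0.303300 t and V(98.05) = 48.4586 m³.
No sucrose enters, so dm/dt = −Q_out · (m/V).
Separate: dm/m = −Q_out dt/V(t) ⇒ ln(m/m₀) = −(Q_out/(Q_in−Q_out)) ln(V/V₀).
m = m₀ (V₀/V)^(Q_out/(Q_in−Q_out)) = 43.65 × (18.72/48.4586)^(1.54468) = 10.0446 g.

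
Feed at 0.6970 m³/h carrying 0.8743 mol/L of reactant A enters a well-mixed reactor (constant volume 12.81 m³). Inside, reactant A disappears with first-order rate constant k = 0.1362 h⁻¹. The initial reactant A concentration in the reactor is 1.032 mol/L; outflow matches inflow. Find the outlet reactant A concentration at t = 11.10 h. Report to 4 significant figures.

Species balance: V dC/dt = Q C_in − Q C − k V C.
dC/dt = (Q/V) C_in − (Q/V + k) C; effective rate a = Q/V + k = 0.0544106 + 0.1362 = 0.190611 h⁻¹.
C_ss = Q C_in/(Q + kV) = 0.249573 mol/L; C(t) = C_ss + (C₀ − C_ss) e^(−a t).
C(11.10) = 0.249573 + (0.782427)·e^(−0.190611·11.10) = 0.249573 + (0.782427)·0.120539 = 0.343886 mol/L.

0.3439 mol/L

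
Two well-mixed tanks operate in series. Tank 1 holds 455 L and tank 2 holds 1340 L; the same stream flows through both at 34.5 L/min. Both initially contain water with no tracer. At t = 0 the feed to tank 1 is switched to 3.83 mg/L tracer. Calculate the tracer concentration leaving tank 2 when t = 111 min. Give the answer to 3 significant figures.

Each tank obeys Vᵢ dCᵢ/dt = Q(Cᵢ₋₁ − Cᵢ), so τᵢ = Vᵢ/Q.
τ₁ = 455/34.5 = 13.188 min; τ₂ = 1340/34.5 = 38.841 min.
Tank 1: C₁ = C_in(1 − e^(−t/τ₁)). Tank 2 (τ₁ ≠ τ₂): C₂ = C_in[1 − (τ₁ e^(−t/τ₁) − τ₂ e^(−t/τ₂))/(τ₁ − τ₂)].
At t = 111: e^(−t/τ₁) = 0.00022119, e^(−t/τ₂) = 0.057393.
C₂ = 3.83·[1 − (13.188·0.00022119 − 38.841·0.057393)/(-25.652)] = 3.83·0.91321 = 3.4976 mg/L.

3.50 mg/L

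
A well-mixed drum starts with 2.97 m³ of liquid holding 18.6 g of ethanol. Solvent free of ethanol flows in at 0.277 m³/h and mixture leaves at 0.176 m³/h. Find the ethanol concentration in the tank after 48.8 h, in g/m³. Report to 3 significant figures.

Let m(t) be the amount of ethanol. Volume: V(t) = V₀ + (Q_in − Q_out) t = 2.97 + 0.10100 t; V(48.8) = 7.8988 m³.
No ethanol enters, so dm/dt = −Q_out · (m/V).
dm/m = −Q_out dt/(V₀ + 0.10100 t); integrating gives ln(m/m₀) = −(Q_out/(Q_in−Q_out)) ln(V/V₀).
m = m₀ (V₀/V)^(Q_out/(Q_in−Q_out)) = 18.6 × (2.97/7.8988)^(1.7426) = 3.3827 g.
C = m/V = 3.3827/7.8988 = 0.42825 g/m³.

0.428 g/m³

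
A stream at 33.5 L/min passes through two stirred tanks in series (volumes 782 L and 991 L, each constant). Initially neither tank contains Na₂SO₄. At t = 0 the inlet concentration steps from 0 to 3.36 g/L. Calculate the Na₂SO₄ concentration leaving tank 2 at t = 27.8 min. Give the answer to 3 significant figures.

0.956 g/L

Each tank obeys Vᵢ dCᵢ/dt = Q(Cᵢ₋₁ − Cᵢ), so τᵢ = Vᵢ/Q.
τ₁ = 782/33.5 = 23.343 min; τ₂ = 991/33.5 = 29.582 min.
Tank 1: C₁ = C_in(1 − e^(−t/τ₁)). Tank 2 (τ₁ ≠ τ₂): C₂ = C_in[1 − (τ₁ e^(−t/τ₁) − τ₂ e^(−t/τ₂))/(τ₁ − τ₂)].
At t = 27.8: e^(−t/τ₁) = 0.30394, e^(−t/τ₂) = 0.39072.
C₂ = 3.36·[1 − (23.343·0.30394 − 29.582·0.39072)/(-6.2388)] = 3.36·0.28457 = 0.95617 g/L.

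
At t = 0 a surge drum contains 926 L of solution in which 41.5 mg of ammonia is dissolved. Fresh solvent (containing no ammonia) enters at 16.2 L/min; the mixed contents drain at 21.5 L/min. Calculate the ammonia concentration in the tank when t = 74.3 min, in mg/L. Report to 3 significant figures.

0.00825 mg/L

Total volume: dV/dt = Q_in − Q_out = -5.3000 L/min, so V(t) = 926 − 5.3000 t and V(74.3) = 532.21 L.
Solute balance: dm/dt = 0 − Q_out C = −Q_out m/V(t).
dm/m = −Q_out dt/(V₀ − 5.3000 t); integrating gives ln(m/m₀) = −(Q_out/(Q_in−Q_out)) ln(V/V₀).
m = m₀ (V₀/V)^(Q_out/(Q_in−Q_out)) = 41.5 × (926/532.21)^(-4.0566) = 4.3886 mg.
C = m/V = 4.3886/532.21 = 0.0082459 mg/L.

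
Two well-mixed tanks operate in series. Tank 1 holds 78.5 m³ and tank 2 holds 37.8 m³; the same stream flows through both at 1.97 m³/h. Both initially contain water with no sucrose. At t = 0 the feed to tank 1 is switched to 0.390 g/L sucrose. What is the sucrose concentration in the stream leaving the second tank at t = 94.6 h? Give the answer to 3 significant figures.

0.323 g/L

Each tank obeys Vᵢ dCᵢ/dt = Q(Cᵢ₋₁ − Cᵢ), so τᵢ = Vᵢ/Q.
τ₁ = 78.5/1.97 = 39.848 h; τ₂ = 37.8/1.97 = 19.188 h.
Solving the cascade with C₁(0)=C₂(0)=0 gives C₂(t) = C_in[1 − (τ₁ e^(−t/τ₁) − τ₂ e^(−t/τ₂))/(τ₁ − τ₂)].
At t = 94.6: e^(−t/τ₁) = 0.093104, e^(−t/τ₂) = 0.0072250.
C₂ = 0.390·[1 − (39.848·0.093104 − 19.188·0.0072250)/(20.660)] = 0.390·0.82714 = 0.32258 g/L.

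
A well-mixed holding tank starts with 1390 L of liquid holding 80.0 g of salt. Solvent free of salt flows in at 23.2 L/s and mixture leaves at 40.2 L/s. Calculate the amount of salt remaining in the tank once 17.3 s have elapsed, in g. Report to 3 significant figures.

45.6 g

Total volume: dV/dt = Q_in − Q_out = -17.000 L/s, so V(t) = 1390 − 17.000 t and V(17.3) = 1095.9 L.
Species balance (pure solvent in): dm/dt = −Q_out · m/V(t).
dm/m = −Q_out dt/(V₀ − 17.000 t); integrating gives ln(m/m₀) = −(Q_out/(Q_in−Q_out)) ln(V/V₀).
m = m₀ (V₀/V)^(Q_out/(Q_in−Q_out)) = 80.0 × (1390/1095.9)^(-2.3647) = 45.598 g.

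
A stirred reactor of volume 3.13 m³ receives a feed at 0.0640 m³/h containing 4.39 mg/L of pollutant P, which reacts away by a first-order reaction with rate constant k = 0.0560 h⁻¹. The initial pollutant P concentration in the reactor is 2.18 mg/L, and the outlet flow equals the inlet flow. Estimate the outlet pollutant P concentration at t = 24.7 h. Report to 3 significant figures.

1.33 mg/L

V dC/dt = Q(C_in − C) − k V C.
dC/dt = (Q/V) C_in − (Q/V + k) C; effective rate a = Q/V + k = 0.020447 + 0.0560 = 0.076447 h⁻¹.
C_ss = Q C_in/(Q + kV) = 1.1742 mg/L; C(t) = C_ss + (C₀ − C_ss) e^(−a t).
C(24.7) = 1.1742 + (1.0058)·e^(−0.076447·24.7) = 1.1742 + (1.0058)·0.15134 = 1.3264 mg/L.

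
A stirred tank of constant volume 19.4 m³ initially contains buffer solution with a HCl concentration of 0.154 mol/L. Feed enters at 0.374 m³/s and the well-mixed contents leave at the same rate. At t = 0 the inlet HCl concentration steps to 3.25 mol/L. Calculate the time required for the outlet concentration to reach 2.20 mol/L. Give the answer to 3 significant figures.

Accumulation = in − out for the solute gives V dC/dt = Q(C_in − C), so τ = V/Q = 51.872 s.
C(t) = C_in + (C₀ − C_in) e^(−t/τ). Set C = 2.20 and solve for t:
e^(−t/τ) = (C − C_in)/(C₀ − C_in) = (2.20 − 3.25)/(0.154 − 3.25) = 0.33915
t = −τ ln(…) = 51.872 × 1.0813 = 56.090 s.

56.1 s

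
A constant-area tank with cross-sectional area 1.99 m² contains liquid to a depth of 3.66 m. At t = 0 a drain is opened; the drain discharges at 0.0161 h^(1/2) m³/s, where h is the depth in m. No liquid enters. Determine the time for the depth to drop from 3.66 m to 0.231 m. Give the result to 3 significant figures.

354 s

With no inflow, A dh/dt = −0.0161 √h.
∫ h^(−1/2) dh = −(0.0161/A) ∫ dt, giving 2√h = 2√h₀ − (0.0161/A) t.
t = 2A(√h₀ − √h)/0.0161 = 2·1.99·(√3.66 − √0.231)/0.0161
  = 3.9800 × (1.9131 − 0.48062) / 0.0161 = 354.12 s.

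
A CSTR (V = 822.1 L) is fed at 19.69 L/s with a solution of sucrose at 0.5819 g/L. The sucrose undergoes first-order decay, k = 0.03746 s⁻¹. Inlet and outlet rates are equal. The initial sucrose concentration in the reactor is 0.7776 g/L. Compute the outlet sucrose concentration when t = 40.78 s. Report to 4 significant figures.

0.2720 g/L

Species balance: V dC/dt = Q C_in − Q C − k V C.
dC/dt = (Q/V) C_in − (Q/V + k) C; effective rate a = Q/V + k = 0.0239509 + 0.03746 = 0.0614109 s⁻¹.
C_ss = Q C_in/(Q + kV) = 0.226947 g/L; C(t) = C_ss + (C₀ − C_ss) e^(−a t).
C(40.78) = 0.226947 + (0.550653)·e^(−0.0614109·40.78) = 0.226947 + (0.550653)·0.0817299 = 0.271952 g/L.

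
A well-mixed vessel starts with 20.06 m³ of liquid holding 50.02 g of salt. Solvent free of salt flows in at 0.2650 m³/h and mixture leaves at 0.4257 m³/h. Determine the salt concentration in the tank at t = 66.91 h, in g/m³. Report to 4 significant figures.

0.7029 g/m³

Let m(t) be the amount of salt. Volume: V(t) = V₀ + (Q_in − Q_out) t = 20.06 − 0.160700 t; V(66.91) = 9.30756 m³.
Solute balance: dm/dt = 0 − Q_out C = −Q_out m/V(t).
dm/m = −Q_out dt/(V₀ − 0.160700 t); integrating gives ln(m/m₀) = −(Q_out/(Q_in−Q_out)) ln(V/V₀).
m = m₀ (V₀/V)^(Q_out/(Q_in−Q_out)) = 50.02 × (20.06/9.30756)^(-2.64904) = 6.54190 g.
C = m/V = 6.54190/9.30756 = 0.702858 g/m³.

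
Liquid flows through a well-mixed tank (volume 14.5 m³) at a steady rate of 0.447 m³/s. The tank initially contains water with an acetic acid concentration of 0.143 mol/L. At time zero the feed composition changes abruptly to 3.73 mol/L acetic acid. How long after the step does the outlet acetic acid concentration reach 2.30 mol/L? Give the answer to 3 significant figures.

Unsteady species balance (constant V, well mixed): V dC/dt = Q(C_in − C), so τ = V/Q = 32.438 s.
C(t) = C_in + (C₀ − C_in) e^(−t/τ). Set C = 2.30 and solve for t:
e^(−t/τ) = (C − C_in)/(C₀ − C_in) = (2.30 − 3.73)/(0.143 − 3.73) = 0.39866
t = −τ ln(…) = 32.438 × 0.91964 = 29.832 s.

29.8 s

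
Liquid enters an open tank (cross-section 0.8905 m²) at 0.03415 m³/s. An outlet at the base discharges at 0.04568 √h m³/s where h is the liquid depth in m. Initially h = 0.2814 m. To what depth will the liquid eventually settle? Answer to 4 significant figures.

0.5589 m

Level balance: A dh/dt = 0.03415 − 0.04568 √h. Setting dh/dt = 0:
Q_in = 0.04568 √h_ss ⇒ √h_ss = 0.03415/0.04568 = 0.747592.
h_ss = 0.747592² = 0.558894 m. (Since h₀ = 0.2814 m < h_ss, the level will rise toward this value.)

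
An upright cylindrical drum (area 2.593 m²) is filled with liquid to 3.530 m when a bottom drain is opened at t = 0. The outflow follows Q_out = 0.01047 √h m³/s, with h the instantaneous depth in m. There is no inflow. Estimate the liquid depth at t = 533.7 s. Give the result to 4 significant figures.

0.6422 m

Unsteady balance on liquid volume: A dh/dt = −0.01047 √h.
∫ h^(−1/2) dh = −(0.01047/A) ∫ dt, giving 2√h = 2√h₀ − (0.01047/A) t.
√h = √3.530 − 0.01047·533.7/(2·2.593) = 1.87883 − 1.07749 = 0.801344.
h = 0.801344² = 0.642152 m.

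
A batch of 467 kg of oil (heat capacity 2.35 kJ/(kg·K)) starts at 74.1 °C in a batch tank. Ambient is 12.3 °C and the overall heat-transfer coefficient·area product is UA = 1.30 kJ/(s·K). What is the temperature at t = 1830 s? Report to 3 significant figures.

Lumped-capacitance energy balance: M c_p dT/dt = UA(T_amb − T).
dT/dt = (T_ss − T)/τ with T_ss = T_amb = 12.300 °C, τ = M c_p/UA = 467·2.35/1.30 = 844.19 s.
Solution: T(t) = T_ss + (T₀ − T_ss) e^(−t/τ).
T(1830) = 12.300 + (61.800)·0.11443 = 19.372 °C.

19.4 °C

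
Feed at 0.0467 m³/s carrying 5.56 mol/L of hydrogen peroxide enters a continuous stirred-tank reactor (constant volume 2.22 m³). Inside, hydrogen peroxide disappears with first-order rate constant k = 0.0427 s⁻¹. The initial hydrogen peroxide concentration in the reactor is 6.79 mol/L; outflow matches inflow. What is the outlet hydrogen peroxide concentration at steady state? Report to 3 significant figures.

Accumulation = in − out − consumed: V dC/dt = Q C_in − Q C − k V C.
At steady state: 0 = Q C_in − (Q + kV) C_ss, so C_ss = Q C_in/(Q + kV).
C_ss = 0.0467·5.56/(0.0467 + 0.0427·2.22) = 0.25965/0.14149 = 1.8351 mol/L.

1.84 mol/L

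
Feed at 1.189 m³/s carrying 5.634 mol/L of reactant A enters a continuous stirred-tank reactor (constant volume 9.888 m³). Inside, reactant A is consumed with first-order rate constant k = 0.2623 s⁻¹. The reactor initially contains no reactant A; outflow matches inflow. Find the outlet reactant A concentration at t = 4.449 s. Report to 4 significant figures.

Species balance: V dC/dt = Q C_in − Q C − k V C.
dC/dt = (Q/V) C_in − (Q/V + k) C; effective rate a = Q/V + k = 0.120247 + 0.2623 = 0.382547 s⁻¹.
C_ss = Q C_in/(Q + kV) = 1.77095 mol/L; C(t) = C_ss + (C₀ − C_ss) e^(−a t).
C(4.449) = 1.77095 + (-1.77095)·e^(−0.382547·4.449) = 1.77095 + (-1.77095)·0.182328 = 1.44806 mol/L.

1.448 mol/L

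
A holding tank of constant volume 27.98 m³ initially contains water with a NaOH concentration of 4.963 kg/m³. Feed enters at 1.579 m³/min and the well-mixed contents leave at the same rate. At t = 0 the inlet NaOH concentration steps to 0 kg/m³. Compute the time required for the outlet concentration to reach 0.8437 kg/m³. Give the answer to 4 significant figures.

Species balance: V dC/dt = Q(C_in − C) ⇒ τ = V/Q = 17.7201 min.
C(t) = C_in + (C₀ − C_in) e^(−t/τ). Set C = 0.8437 and solve for t:
e^(−t/τ) = (C − C_in)/(C₀ − C_in) = (0.8437 − 0)/(4.963 − 0) = 0.169998
t = −τ ln(…) = 17.7201 × 1.77197 = 31.3994 min.

31.40 min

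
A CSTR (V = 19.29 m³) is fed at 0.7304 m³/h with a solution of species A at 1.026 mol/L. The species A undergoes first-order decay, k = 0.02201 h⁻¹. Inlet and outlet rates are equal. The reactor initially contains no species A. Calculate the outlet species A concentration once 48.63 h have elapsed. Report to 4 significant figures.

0.6136 mol/L

Accumulation = in − out − consumed: V dC/dt = Q C_in − Q C − k V C.
dC/dt = (Q/V) C_in − (Q/V + k) C; effective rate a = Q/V + k = 0.0378642 + 0.02201 = 0.0598742 h⁻¹.
C_ss = Q C_in/(Q + kV) = 0.648838 mol/L; C(t) = C_ss + (C₀ − C_ss) e^(−a t).
C(48.63) = 0.648838 + (-0.648838)·e^(−0.0598742·48.63) = 0.648838 + (-0.648838)·0.0543842 = 0.613552 mol/L.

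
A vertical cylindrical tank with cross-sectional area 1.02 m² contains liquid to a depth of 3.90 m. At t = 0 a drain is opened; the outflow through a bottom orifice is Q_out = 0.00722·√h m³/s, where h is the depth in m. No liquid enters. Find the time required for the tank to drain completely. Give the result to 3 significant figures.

558 s

Accumulation of liquid (constant cross-section A): A dh/dt = −0.00722 √h.
∫ h^(−1/2) dh = −(0.00722/A) ∫ dt, giving 2√h = 2√h₀ − (0.00722/A) t.
Set h = 0: 2√h₀ = (0.00722/A) t_empty ⇒ t_empty = 2A√h₀/0.00722.
t_empty = 2·1.02·√3.90/0.00722 = 2.0400·1.9748/0.00722 = 557.99 s.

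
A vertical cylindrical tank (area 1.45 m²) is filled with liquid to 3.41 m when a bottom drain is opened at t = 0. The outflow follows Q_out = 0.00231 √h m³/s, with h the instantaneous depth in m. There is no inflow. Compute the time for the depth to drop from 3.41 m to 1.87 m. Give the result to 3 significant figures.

602 s

Mass balance (ρ constant): A dh/dt = −0.00231 √h.
This is separable: 2 d(√h)/dt = −0.00231/A, so √h = √h₀ − (0.00231/(2A)) t.
t = 2A(√h₀ − √h)/0.00231 = 2·1.45·(√3.41 − √1.87)/0.00231
  = 2.9000 × (1.8466 − 1.3675) / 0.00231 = 601.52 s.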